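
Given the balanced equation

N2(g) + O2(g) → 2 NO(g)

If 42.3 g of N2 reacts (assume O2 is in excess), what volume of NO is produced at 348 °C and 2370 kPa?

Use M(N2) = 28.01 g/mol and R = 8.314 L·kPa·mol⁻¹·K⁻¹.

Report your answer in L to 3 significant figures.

n(N2) = 42.30 / 28.01 = 1.510 mol
n(NO) = (2/1) × 1.510 = 3.020 mol
V = nRT/P = 3.020 × 8.314 × 621.15 / 2370 = 6.581 L

6.58 L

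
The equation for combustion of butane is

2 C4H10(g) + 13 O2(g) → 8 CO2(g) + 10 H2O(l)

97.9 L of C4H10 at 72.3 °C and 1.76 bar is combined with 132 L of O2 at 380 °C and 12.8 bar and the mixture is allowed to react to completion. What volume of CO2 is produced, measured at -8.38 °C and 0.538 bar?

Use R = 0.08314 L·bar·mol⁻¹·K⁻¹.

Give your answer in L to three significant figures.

n(C4H10) = PV/RT = (1.76 × 97.9) / (0.08314 × 345.45) = 5.999 mol
n(O2) = PV/RT = (12.8 × 132) / (0.08314 × 653.15) = 31.11 mol
For 5.999 mol C4H10, stoichiometry requires (13/2) × 5.999 = 38.99 mol O2; 31.11 mol is available, so O2 is limiting.
n(CO2) = (8/13) × 31.11 = 19.14 mol
V(CO2) = nRT/P = 19.14 × 0.08314 × 264.77 / 0.538 = 783.1 L

783 L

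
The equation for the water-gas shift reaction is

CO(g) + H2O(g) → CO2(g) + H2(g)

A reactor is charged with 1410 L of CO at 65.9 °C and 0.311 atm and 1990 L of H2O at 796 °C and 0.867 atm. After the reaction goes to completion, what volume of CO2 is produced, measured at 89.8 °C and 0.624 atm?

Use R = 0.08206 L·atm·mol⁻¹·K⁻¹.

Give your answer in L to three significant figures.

752 L

n(CO) = PV/RT = (0.311 × 1410) / (0.08206 × 339.05) = 15.76 mol
n(H2O) = PV/RT = (0.867 × 1990) / (0.08206 × 1069.15) = 19.67 mol
For 15.76 mol CO, stoichiometry requires (1/1) × 15.76 = 15.76 mol H2O; 19.67 mol is available, so CO is limiting.
n(CO2) = (1/1) × 15.76 = 15.76 mol
V(CO2) = nRT/P = 15.76 × 0.08206 × 362.95 / 0.624 = 752.2 L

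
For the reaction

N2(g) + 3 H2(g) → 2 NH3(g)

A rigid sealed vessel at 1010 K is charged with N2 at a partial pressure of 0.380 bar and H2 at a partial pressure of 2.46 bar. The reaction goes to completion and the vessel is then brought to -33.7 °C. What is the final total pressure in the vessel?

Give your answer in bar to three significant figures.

0.493 bar

Because the vessel is rigid and T is held at 1010 K, work the stoichiometry in partial pressures (P_i = n_iRT/V).
P(H2) required for 0.380 bar of N2 = (3/1) × 0.380 = 1.140 bar; available 2.46 bar, so N2 is limiting.
P(H2) remaining = 2.46 − (3/1) × 0.380 = 1.320 bar
P(gaseous products) = (2)/1 × 0.380 = 0.7600 bar
P_total at 1010 K = 1.320 + 0.7600 = 2.080 bar
Scaling to -33.7 °C: P = 2.080 × 239.45/1010 = 0.4931 bar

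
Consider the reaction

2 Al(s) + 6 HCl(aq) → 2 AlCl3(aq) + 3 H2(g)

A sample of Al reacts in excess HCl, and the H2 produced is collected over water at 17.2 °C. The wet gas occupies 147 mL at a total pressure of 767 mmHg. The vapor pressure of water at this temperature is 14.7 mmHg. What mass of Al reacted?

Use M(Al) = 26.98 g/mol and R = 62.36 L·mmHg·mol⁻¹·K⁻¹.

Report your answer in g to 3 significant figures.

P(H2) = 767 − 14.7 = 752.3 mmHg
n(H2) = PV/RT = (752.3 × 0.1470) / (62.36 × 290.35) = 0.006108 mol
n(Al) = (2/3) × 0.006108 = 0.004072 mol
m(Al) = 0.004072 × 26.98 = 0.1099 g

0.110 g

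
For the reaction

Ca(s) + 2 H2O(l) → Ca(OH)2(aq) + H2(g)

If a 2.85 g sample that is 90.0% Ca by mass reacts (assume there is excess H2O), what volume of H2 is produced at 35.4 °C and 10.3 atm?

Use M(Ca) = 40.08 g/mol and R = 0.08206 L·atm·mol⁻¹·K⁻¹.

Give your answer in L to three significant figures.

mass of Ca = 2.85 × 90.0/100 = 2.565 g
n(Ca) = 2.565 / 40.08 = 0.06400 mol
n(H2) = (1/1) × 0.06400 = 0.06400 mol
V = nRT/P = 0.06400 × 0.08206 × 308.55 / 10.3 = 0.1573 L

0.157 L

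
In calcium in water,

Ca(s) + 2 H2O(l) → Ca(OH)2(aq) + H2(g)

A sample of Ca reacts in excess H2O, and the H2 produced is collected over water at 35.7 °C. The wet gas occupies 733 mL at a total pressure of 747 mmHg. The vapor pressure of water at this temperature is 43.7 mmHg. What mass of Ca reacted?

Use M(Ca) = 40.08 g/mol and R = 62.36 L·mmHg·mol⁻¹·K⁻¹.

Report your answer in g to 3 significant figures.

1.07 g

P(H2) = 747 − 43.7 = 703.3 mmHg
n(H2) = PV/RT = (703.3 × 0.7330) / (62.36 × 308.85) = 0.02677 mol
n(Ca) = (1/1) × 0.02677 = 0.02677 mol
m(Ca) = 0.02677 × 40.08 = 1.073 g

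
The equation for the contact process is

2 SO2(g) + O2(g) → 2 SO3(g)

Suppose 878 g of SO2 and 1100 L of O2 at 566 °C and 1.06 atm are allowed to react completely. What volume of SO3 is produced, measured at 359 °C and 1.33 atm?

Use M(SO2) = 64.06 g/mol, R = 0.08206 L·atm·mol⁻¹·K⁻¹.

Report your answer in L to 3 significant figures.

535 L

n(SO2) = 878 / 64.06 = 13.71 mol
n(O2) = PV/RT = (1.06 × 1100) / (0.08206 × 839.15) = 16.93 mol
For 13.71 mol SO2, stoichiometry requires (1/2) × 13.71 = 6.855 mol O2; 16.93 mol is available, so SO2 is limiting.
n(SO3) = (2/2) × 13.71 = 13.71 mol
V(SO3) = nRT/P = 13.71 × 0.08206 × 632.15 / 1.33 = 534.7 L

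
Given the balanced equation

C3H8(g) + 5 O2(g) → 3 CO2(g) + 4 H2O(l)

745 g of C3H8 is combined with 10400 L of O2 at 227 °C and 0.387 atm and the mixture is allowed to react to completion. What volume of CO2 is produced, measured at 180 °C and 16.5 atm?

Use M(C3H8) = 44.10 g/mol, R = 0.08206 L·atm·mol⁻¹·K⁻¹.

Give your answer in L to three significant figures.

n(C3H8) = 745 / 44.10 = 16.89 mol
n(O2) = PV/RT = (0.387 × 10400) / (0.08206 × 500.15) = 98.06 mol
For 16.89 mol C3H8, stoichiometry requires (5/1) × 16.89 = 84.45 mol O2; 98.06 mol is available, so C3H8 is limiting.
n(CO2) = (3/1) × 16.89 = 50.67 mol
V(CO2) = nRT/P = 50.67 × 0.08206 × 453.15 / 16.5 = 114.2 L

114 L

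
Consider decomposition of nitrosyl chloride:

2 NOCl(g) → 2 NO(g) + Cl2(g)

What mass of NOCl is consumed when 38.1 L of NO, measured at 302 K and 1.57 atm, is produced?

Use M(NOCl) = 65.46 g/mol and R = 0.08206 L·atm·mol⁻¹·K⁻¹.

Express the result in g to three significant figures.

158 g

n(NO) = PV/RT = (1.57 × 38.1) / (0.08206 × 302) = 2.414 mol
n(NOCl) = (2/2) × 2.414 = 2.414 mol
m(NOCl) = 2.414 × 65.46 = 158.0 g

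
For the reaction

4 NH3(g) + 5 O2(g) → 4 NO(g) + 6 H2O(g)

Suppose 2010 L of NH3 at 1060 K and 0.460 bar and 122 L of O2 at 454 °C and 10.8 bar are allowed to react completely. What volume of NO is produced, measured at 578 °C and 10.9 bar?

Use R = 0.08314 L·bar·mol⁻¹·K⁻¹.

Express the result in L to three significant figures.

n(NH3) = PV/RT = (0.460 × 2010) / (0.08314 × 1060) = 10.49 mol
n(O2) = PV/RT = (10.8 × 122) / (0.08314 × 727.15) = 21.79 mol
For 10.49 mol NH3, stoichiometry requires (5/4) × 10.49 = 13.11 mol O2; 21.79 mol is available, so NH3 is limiting.
n(NO) = (4/4) × 10.49 = 10.49 mol
V(NO) = nRT/P = 10.49 × 0.08314 × 851.15 / 10.9 = 68.10 L

68.1 L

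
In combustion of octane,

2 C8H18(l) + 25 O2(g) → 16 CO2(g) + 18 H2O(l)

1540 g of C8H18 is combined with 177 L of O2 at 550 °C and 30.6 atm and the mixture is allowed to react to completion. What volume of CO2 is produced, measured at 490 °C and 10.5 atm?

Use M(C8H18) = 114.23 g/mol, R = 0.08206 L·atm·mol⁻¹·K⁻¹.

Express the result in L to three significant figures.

306 L

n(C8H18) = 1540 / 114.23 = 13.48 mol
n(O2) = PV/RT = (30.6 × 177) / (0.08206 × 823.15) = 80.18 mol
For 13.48 mol C8H18, stoichiometry requires (25/2) × 13.48 = 168.5 mol O2; 80.18 mol is available, so O2 is limiting.
n(CO2) = (16/25) × 80.18 = 51.32 mol
V(CO2) = nRT/P = 51.32 × 0.08206 × 763.15 / 10.5 = 306.1 L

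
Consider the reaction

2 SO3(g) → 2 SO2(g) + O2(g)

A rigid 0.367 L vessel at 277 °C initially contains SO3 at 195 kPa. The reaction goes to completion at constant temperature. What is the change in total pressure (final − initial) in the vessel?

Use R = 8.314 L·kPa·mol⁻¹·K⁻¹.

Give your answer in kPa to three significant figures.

97.5 kPa

At constant T and V, P ∝ n(gas): 2 mol gas → 3 mol gas.
P_final = (3/2) × 195 = 292.5 kPa; ΔP = 292.5 − 195 = 97.50 kPa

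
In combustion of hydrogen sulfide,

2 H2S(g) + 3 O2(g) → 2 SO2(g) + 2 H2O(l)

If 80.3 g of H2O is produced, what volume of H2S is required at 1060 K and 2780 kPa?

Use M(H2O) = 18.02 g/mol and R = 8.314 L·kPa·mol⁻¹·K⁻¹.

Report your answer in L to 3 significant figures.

n(H2O) = 80.30 / 18.02 = 4.456 mol
n(H2S) = (2/2) × 4.456 = 4.456 mol
V = nRT/P = 4.456 × 8.314 × 1060 / 2780 = 14.13 L

14.1 L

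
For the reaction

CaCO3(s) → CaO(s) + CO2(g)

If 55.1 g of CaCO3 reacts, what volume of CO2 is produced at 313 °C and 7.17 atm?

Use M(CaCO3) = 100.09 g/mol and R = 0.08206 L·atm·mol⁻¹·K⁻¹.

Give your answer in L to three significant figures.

3.69 L

n(CaCO3) = 55.10 / 100.09 = 0.5505 mol
n(CO2) = (1/1) × 0.5505 = 0.5505 mol
V = nRT/P = 0.5505 × 0.08206 × 586.15 / 7.17 = 3.693 L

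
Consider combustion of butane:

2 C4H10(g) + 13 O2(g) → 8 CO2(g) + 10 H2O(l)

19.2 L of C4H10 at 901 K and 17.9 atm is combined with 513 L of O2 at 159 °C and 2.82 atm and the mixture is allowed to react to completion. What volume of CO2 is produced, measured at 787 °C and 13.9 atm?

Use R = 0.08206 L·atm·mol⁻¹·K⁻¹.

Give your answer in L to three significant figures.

116 L

n(C4H10) = PV/RT = (17.9 × 19.2) / (0.08206 × 901) = 4.648 mol
n(O2) = PV/RT = (2.82 × 513) / (0.08206 × 432.15) = 40.79 mol
For 4.648 mol C4H10, stoichiometry requires (13/2) × 4.648 = 30.21 mol O2; 40.79 mol is available, so C4H10 is limiting.
n(CO2) = (8/2) × 4.648 = 18.59 mol
V(CO2) = nRT/P = 18.59 × 0.08206 × 1060.15 / 13.9 = 116.3 L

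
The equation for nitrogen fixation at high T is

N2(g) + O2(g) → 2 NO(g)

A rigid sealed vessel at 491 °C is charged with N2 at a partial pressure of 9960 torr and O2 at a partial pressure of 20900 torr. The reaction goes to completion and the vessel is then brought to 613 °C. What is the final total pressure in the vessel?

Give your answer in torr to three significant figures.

35800 torr

Because the vessel is rigid and T is held at 491 °C, work the stoichiometry in partial pressures (P_i = n_iRT/V).
P(O2) required for 9960 torr of N2 = (1/1) × 9960 = 9960 torr; available 20900 torr, so N2 is limiting.
P(O2) remaining = 20900 − (1/1) × 9960 = 10940 torr
P(gaseous products) = (2)/1 × 9960 = 19920 torr
P_total at 491 °C = 10940 + 19920 = 30860 torr
Scaling to 613 °C: P = 30860 × 886.15/764.15 = 35790 torr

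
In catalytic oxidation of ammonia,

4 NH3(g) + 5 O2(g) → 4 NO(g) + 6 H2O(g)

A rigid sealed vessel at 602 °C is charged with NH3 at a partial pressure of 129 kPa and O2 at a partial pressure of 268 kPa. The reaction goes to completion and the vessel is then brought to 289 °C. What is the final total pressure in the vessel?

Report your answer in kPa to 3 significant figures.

276 kPa

With V and T fixed, P_i ∝ n_i, so the mole ratios apply directly to partial pressures at 602 °C.
P(O2) required for 129 kPa of NH3 = (5/4) × 129 = 161.2 kPa; available 268 kPa, so NH3 is limiting.
P(O2) remaining = 268 − (5/4) × 129 = 106.8 kPa
P(gaseous products) = (4+6)/4 × 129 = 322.5 kPa
P_total at 602 °C = 106.8 + 322.5 = 429.3 kPa
Scaling to 289 °C: P = 429.3 × 562.15/875.15 = 275.8 kPa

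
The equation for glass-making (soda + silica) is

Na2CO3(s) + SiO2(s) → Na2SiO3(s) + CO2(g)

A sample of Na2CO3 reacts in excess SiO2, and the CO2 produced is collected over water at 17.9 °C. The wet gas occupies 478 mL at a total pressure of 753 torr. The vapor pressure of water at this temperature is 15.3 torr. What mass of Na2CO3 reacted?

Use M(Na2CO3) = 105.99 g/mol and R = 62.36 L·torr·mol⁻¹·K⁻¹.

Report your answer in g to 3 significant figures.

P(CO2) = 753 − 15.3 = 737.7 torr
n(CO2) = PV/RT = (737.7 × 0.4780) / (62.36 × 291.05) = 0.01943 mol
n(Na2CO3) = (1/1) × 0.01943 = 0.01943 mol
m(Na2CO3) = 0.01943 × 105.99 = 2.059 g

2.06 g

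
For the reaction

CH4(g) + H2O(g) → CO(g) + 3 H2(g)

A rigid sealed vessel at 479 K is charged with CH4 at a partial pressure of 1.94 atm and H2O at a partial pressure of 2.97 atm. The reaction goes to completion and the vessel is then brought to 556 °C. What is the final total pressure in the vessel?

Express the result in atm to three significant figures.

With V and T fixed, P_i ∝ n_i, so the mole ratios apply directly to partial pressures at 479 K.
P(H2O) required for 1.94 atm of CH4 = (1/1) × 1.94 = 1.940 atm; available 2.97 atm, so CH4 is limiting.
P(H2O) remaining = 2.97 − (1/1) × 1.94 = 1.030 atm
P(gaseous products) = (1+3)/1 × 1.94 = 7.760 atm
P_total at 479 K = 1.030 + 7.760 = 8.790 atm
Scaling to 556 °C: P = 8.790 × 829.15/479 = 15.22 atm

15.2 atm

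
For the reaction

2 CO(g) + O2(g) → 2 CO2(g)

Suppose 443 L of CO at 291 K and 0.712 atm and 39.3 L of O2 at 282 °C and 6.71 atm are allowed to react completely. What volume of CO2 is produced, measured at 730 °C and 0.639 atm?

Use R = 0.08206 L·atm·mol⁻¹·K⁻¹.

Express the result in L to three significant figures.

n(CO) = PV/RT = (0.712 × 443) / (0.08206 × 291) = 13.21 mol
n(O2) = PV/RT = (6.71 × 39.3) / (0.08206 × 555.15) = 5.789 mol
For 13.21 mol CO, stoichiometry requires (1/2) × 13.21 = 6.605 mol O2; 5.789 mol is available, so O2 is limiting.
n(CO2) = (2/1) × 5.789 = 11.58 mol
V(CO2) = nRT/P = 11.58 × 0.08206 × 1003.15 / 0.639 = 1492 L

1490 L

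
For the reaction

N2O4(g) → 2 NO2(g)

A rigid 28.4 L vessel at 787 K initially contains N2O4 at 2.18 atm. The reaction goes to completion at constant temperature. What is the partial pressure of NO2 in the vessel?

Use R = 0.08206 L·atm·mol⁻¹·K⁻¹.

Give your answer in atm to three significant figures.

4.36 atm

n(N2O4)₀ = PV/RT = (2.18 × 28.4) / (0.08206 × 787) = 0.9587 mol
n(NO2) = (2/1) × 0.9587 = 1.917 mol
P(NO2) = nRT/V = 1.917 × 0.08206 × 787 / 28.4 = 4.359 atm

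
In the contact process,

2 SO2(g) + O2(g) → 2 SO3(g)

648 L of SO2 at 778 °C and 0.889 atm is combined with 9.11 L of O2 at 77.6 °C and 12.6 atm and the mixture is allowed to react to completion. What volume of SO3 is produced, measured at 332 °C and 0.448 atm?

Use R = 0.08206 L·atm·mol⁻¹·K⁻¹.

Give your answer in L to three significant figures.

n(SO2) = PV/RT = (0.889 × 648) / (0.08206 × 1051.15) = 6.679 mol
n(O2) = PV/RT = (12.6 × 9.11) / (0.08206 × 350.75) = 3.988 mol
For 6.679 mol SO2, stoichiometry requires (1/2) × 6.679 = 3.340 mol O2; 3.988 mol is available, so SO2 is limiting.
n(SO3) = (2/2) × 6.679 = 6.679 mol
V(SO3) = nRT/P = 6.679 × 0.08206 × 605.15 / 0.448 = 740.3 L

740 L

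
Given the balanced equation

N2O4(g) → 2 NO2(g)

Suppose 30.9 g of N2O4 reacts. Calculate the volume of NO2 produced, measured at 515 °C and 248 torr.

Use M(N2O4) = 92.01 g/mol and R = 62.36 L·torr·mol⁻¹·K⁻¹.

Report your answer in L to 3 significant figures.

n(N2O4) = 30.90 / 92.01 = 0.3358 mol
n(NO2) = (2/1) × 0.3358 = 0.6716 mol
V = nRT/P = 0.6716 × 62.36 × 788.15 / 248 = 133.1 L

133 L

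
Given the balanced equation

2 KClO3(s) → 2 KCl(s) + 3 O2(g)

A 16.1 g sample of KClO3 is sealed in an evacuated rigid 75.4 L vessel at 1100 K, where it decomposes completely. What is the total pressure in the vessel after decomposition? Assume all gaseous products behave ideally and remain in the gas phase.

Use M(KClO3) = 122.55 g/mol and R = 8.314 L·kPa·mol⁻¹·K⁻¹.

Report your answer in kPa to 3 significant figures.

n(KClO3) = 16.1 / 122.55 = 0.1314 mol
n(gas produced) = (3/2) × 0.1314 = 0.1971 mol
P = nRT/V = 0.1971 × 8.314 × 1100 / 75.4 = 23.91 kPa

23.9 kPa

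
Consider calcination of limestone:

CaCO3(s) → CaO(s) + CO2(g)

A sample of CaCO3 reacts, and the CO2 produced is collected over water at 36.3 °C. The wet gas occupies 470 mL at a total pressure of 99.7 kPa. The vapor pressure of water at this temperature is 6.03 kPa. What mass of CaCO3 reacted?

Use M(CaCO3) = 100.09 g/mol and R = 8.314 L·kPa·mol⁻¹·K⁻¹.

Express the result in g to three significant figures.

1.71 g

P(CO2) = 99.7 − 6.03 = 93.67 kPa
n(CO2) = PV/RT = (93.67 × 0.4700) / (8.314 × 309.45) = 0.01711 mol
n(CaCO3) = (1/1) × 0.01711 = 0.01711 mol
m(CaCO3) = 0.01711 × 100.09 = 1.713 g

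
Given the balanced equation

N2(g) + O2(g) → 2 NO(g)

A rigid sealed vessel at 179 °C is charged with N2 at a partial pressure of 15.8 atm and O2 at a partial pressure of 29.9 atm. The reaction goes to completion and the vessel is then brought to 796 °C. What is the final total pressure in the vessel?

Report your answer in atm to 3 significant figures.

At constant V, partial pressures at 179 °C are proportional to moles, so apply stoichiometry directly to pressures.
P(O2) required for 15.8 atm of N2 = (1/1) × 15.8 = 15.80 atm; available 29.9 atm, so N2 is limiting.
P(O2) remaining = 29.9 − (1/1) × 15.8 = 14.10 atm
P(gaseous products) = (2)/1 × 15.8 = 31.60 atm
P_total at 179 °C = 14.10 + 31.60 = 45.70 atm
Scaling to 796 °C: P = 45.70 × 1069.15/452.15 = 108.1 atm

108 atm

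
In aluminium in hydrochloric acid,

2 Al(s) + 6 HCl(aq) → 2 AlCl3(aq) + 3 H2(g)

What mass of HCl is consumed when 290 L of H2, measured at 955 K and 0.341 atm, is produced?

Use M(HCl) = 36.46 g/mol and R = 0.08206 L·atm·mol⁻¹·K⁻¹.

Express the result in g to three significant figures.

92.0 g

n(H2) = PV/RT = (0.341 × 290) / (0.08206 × 955) = 1.262 mol
n(HCl) = (6/3) × 1.262 = 2.524 mol
m(HCl) = 2.524 × 36.46 = 92.03 g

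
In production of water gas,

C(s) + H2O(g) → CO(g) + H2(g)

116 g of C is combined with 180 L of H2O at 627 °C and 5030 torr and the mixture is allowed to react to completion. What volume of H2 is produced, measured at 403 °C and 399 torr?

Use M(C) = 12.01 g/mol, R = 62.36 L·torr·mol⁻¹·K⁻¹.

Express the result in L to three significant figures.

n(C) = 116 / 12.01 = 9.659 mol
n(H2O) = PV/RT = (5030 × 180) / (62.36 × 900.15) = 16.13 mol
For 9.659 mol C, stoichiometry requires (1/1) × 9.659 = 9.659 mol H2O; 16.13 mol is available, so C is limiting.
n(H2) = (1/1) × 9.659 = 9.659 mol
V(H2) = nRT/P = 9.659 × 62.36 × 676.15 / 399 = 1021 L

1020 L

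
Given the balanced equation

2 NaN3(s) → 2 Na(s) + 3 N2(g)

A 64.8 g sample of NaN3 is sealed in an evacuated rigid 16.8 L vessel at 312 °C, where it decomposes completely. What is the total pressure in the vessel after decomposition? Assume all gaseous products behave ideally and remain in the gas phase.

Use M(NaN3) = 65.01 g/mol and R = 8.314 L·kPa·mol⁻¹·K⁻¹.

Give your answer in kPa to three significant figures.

433 kPa

n(NaN3) = 64.8 / 65.01 = 0.9968 mol
n(gas produced) = (3/2) × 0.9968 = 1.495 mol
P = nRT/V = 1.495 × 8.314 × 585.15 / 16.8 = 432.9 kPa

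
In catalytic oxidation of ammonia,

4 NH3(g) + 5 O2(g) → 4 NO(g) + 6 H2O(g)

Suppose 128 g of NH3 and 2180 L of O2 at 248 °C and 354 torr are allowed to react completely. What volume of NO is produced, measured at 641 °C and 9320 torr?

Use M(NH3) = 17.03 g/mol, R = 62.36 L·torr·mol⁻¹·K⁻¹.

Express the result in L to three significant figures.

n(NH3) = 128 / 17.03 = 7.516 mol
n(O2) = PV/RT = (354 × 2180) / (62.36 × 521.15) = 23.75 mol
For 7.516 mol NH3, stoichiometry requires (5/4) × 7.516 = 9.395 mol O2; 23.75 mol is available, so NH3 is limiting.
n(NO) = (4/4) × 7.516 = 7.516 mol
V(NO) = nRT/P = 7.516 × 62.36 × 914.15 / 9320 = 45.97 L

46.0 L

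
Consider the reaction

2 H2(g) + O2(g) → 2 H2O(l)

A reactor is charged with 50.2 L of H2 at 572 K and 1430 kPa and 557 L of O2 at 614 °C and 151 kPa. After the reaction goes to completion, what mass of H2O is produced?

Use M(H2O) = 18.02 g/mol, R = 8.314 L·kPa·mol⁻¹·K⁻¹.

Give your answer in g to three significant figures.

n(H2) = PV/RT = (1430 × 50.2) / (8.314 × 572) = 15.10 mol
n(O2) = PV/RT = (151 × 557) / (8.314 × 887.15) = 11.40 mol
For 15.10 mol H2, stoichiometry requires (1/2) × 15.10 = 7.550 mol O2; 11.40 mol is available, so H2 is limiting.
n(H2O) = (2/2) × 15.10 = 15.10 mol
m(H2O) = 15.10 × 18.02 = 272.1 g

272 g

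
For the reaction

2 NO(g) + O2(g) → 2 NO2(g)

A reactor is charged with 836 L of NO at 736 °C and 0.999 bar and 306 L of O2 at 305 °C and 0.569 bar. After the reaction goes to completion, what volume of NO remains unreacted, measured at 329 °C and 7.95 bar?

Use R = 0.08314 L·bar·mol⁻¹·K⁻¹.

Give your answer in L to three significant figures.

n(NO) = PV/RT = (0.999 × 836) / (0.08314 × 1009.15) = 9.954 mol
n(O2) = PV/RT = (0.569 × 306) / (0.08314 × 578.15) = 3.622 mol
For 9.954 mol NO, stoichiometry requires (1/2) × 9.954 = 4.977 mol O2; 3.622 mol is available, so O2 is limiting.
n(NO) consumed = (2/1) × 3.622 = 7.244 mol; remaining = 9.954 − 7.244 = 2.710 mol
V(NO) = nRT/P = 2.710 × 0.08314 × 602.15 / 7.95 = 17.07 L

17.1 L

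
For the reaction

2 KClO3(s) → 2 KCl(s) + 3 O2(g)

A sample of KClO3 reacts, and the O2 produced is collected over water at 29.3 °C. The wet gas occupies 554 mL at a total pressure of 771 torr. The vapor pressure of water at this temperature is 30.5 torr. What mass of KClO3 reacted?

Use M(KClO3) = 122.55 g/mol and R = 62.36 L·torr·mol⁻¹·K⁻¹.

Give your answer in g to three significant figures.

P(O2) = 771 − 30.5 = 740.5 torr
n(O2) = PV/RT = (740.5 × 0.5540) / (62.36 × 302.45) = 0.02175 mol
n(KClO3) = (2/3) × 0.02175 = 0.01450 mol
m(KClO3) = 0.01450 × 122.55 = 1.777 g

1.78 g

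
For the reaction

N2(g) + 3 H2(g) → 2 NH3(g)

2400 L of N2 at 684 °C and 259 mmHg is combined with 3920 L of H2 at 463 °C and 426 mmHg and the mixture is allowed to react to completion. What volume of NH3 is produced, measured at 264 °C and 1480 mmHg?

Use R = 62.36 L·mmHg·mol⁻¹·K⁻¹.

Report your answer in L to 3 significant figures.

n(N2) = PV/RT = (259 × 2400) / (62.36 × 957.15) = 10.41 mol
n(H2) = PV/RT = (426 × 3920) / (62.36 × 736.15) = 36.38 mol
For 10.41 mol N2, stoichiometry requires (3/1) × 10.41 = 31.23 mol H2; 36.38 mol is available, so N2 is limiting.
n(NH3) = (2/1) × 10.41 = 20.82 mol
V(NH3) = nRT/P = 20.82 × 62.36 × 537.15 / 1480 = 471.2 L

471 L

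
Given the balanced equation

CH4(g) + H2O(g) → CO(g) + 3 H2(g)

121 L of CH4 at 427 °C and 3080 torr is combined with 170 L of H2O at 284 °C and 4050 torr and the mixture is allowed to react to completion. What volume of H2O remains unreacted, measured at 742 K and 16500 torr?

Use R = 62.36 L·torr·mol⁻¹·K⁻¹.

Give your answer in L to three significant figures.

31.6 L

n(CH4) = PV/RT = (3080 × 121) / (62.36 × 700.15) = 8.536 mol
n(H2O) = PV/RT = (4050 × 170) / (62.36 × 557.15) = 19.82 mol
For 8.536 mol CH4, stoichiometry requires (1/1) × 8.536 = 8.536 mol H2O; 19.82 mol is available, so CH4 is limiting.
n(H2O) consumed = (1/1) × 8.536 = 8.536 mol; remaining = 19.82 − 8.536 = 11.28 mol
V(H2O) = nRT/P = 11.28 × 62.36 × 742 / 16500 = 31.63 L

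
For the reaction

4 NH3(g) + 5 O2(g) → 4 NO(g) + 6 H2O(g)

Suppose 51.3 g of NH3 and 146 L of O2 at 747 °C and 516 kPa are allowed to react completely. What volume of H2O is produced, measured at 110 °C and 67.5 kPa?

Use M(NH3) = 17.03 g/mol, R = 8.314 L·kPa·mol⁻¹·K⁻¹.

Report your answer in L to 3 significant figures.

n(NH3) = 51.3 / 17.03 = 3.012 mol
n(O2) = PV/RT = (516 × 146) / (8.314 × 1020.15) = 8.882 mol
For 3.012 mol NH3, stoichiometry requires (5/4) × 3.012 = 3.765 mol O2; 8.882 mol is available, so NH3 is limiting.
n(H2O) = (6/4) × 3.012 = 4.518 mol
V(H2O) = nRT/P = 4.518 × 8.314 × 383.15 / 67.5 = 213.2 L

213 L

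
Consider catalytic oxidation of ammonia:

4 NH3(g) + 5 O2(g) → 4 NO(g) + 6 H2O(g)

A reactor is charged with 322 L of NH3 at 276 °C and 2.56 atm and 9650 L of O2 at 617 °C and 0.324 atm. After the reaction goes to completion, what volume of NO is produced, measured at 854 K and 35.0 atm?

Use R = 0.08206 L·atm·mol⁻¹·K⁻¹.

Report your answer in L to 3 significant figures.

36.6 L

n(NH3) = PV/RT = (2.56 × 322) / (0.08206 × 549.15) = 18.29 mol
n(O2) = PV/RT = (0.324 × 9650) / (0.08206 × 890.15) = 42.80 mol
For 18.29 mol NH3, stoichiometry requires (5/4) × 18.29 = 22.86 mol O2; 42.80 mol is available, so NH3 is limiting.
n(NO) = (4/4) × 18.29 = 18.29 mol
V(NO) = nRT/P = 18.29 × 0.08206 × 854 / 35.0 = 36.62 L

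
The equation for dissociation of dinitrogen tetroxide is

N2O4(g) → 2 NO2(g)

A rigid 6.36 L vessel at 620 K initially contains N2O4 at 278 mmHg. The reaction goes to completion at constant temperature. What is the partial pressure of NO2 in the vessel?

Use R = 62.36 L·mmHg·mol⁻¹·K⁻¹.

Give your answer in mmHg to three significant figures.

556 mmHg

n(N2O4)₀ = PV/RT = (278 × 6.36) / (62.36 × 620) = 0.04573 mol
n(NO2) = (2/1) × 0.04573 = 0.09146 mol
P(NO2) = nRT/V = 0.09146 × 62.36 × 620 / 6.36 = 556.0 mmHg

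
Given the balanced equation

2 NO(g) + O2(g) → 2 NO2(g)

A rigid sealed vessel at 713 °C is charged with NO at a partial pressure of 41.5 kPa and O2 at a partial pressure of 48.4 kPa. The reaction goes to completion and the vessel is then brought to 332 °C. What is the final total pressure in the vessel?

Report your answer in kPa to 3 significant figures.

42.4 kPa

At constant V, partial pressures at 713 °C are proportional to moles, so apply stoichiometry directly to pressures.
P(O2) required for 41.5 kPa of NO = (1/2) × 41.5 = 20.75 kPa; available 48.4 kPa, so NO is limiting.
P(O2) remaining = 48.4 − (1/2) × 41.5 = 27.65 kPa
P(gaseous products) = (2)/2 × 41.5 = 41.50 kPa
P_total at 713 °C = 27.65 + 41.50 = 69.15 kPa
Scaling to 332 °C: P = 69.15 × 605.15/986.15 = 42.43 kPa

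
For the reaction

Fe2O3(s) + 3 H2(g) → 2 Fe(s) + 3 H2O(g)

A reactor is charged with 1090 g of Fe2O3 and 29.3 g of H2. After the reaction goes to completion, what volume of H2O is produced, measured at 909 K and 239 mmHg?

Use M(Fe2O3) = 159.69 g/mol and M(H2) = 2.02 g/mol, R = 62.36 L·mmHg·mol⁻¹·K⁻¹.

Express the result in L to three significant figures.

n(Fe2O3) = 1090 / 159.69 = 6.826 mol
n(H2) = 29.3 / 2.02 = 14.50 mol
For 6.826 mol Fe2O3, stoichiometry requires (3/1) × 6.826 = 20.48 mol H2; 14.50 mol is available, so H2 is limiting.
n(H2O) = (3/3) × 14.50 = 14.50 mol
V(H2O) = nRT/P = 14.50 × 62.36 × 909 / 239 = 3439 L

3440 L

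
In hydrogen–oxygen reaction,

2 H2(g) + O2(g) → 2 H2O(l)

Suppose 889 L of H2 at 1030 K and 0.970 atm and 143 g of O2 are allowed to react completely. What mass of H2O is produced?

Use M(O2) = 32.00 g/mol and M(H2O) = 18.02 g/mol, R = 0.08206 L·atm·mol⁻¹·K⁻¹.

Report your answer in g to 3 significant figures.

n(H2) = PV/RT = (0.970 × 889) / (0.08206 × 1030) = 10.20 mol
n(O2) = 143 / 32.00 = 4.469 mol
For 10.20 mol H2, stoichiometry requires (1/2) × 10.20 = 5.100 mol O2; 4.469 mol is available, so O2 is limiting.
n(H2O) = (2/1) × 4.469 = 8.938 mol
m(H2O) = 8.938 × 18.02 = 161.1 g

161 g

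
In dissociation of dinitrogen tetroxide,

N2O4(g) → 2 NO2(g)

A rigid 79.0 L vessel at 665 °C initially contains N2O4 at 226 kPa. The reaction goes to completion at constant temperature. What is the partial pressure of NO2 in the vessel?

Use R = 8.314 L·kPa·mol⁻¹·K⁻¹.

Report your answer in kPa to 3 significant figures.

n(N2O4)₀ = PV/RT = (226 × 79.0) / (8.314 × 938.15) = 2.289 mol
n(NO2) = (2/1) × 2.289 = 4.578 mol
P(NO2) = nRT/V = 4.578 × 8.314 × 938.15 / 79.0 = 452.0 kPa

452 kPa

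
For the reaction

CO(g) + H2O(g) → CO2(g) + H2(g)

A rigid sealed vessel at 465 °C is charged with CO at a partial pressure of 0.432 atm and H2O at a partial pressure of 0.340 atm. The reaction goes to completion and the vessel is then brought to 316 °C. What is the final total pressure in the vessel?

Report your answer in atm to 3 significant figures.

0.616 atm

Because the vessel is rigid and T is held at 465 °C, work the stoichiometry in partial pressures (P_i = n_iRT/V).
P(H2O) required for 0.432 atm of CO = (1/1) × 0.432 = 0.4320 atm; available 0.340 atm, so H2O is limiting.
P(CO) remaining = 0.432 − (1/1) × 0.340 = 0.09200 atm
P(gaseous products) = (1+1)/1 × 0.340 = 0.6800 atm
P_total at 465 °C = 0.09200 + 0.6800 = 0.7720 atm
Scaling to 316 °C: P = 0.7720 × 589.15/738.15 = 0.6162 atm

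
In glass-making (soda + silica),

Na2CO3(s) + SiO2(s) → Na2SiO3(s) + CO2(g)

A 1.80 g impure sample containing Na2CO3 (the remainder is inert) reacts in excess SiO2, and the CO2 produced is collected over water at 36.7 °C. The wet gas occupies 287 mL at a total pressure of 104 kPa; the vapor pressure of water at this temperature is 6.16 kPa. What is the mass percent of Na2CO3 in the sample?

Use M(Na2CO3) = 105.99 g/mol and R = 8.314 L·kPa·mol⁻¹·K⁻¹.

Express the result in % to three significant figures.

P(CO2) = 104 − 6.16 = 97.84 kPa
n(CO2) = PV/RT = (97.84 × 0.2870) / (8.314 × 309.85) = 0.01090 mol
n(Na2CO3) = (1/1) × 0.01090 = 0.01090 mol
m(Na2CO3) = 0.01090 × 105.99 = 1.155 g
%Na2CO3 = 1.155 / 1.80 × 100 = 64.17%

64.2 %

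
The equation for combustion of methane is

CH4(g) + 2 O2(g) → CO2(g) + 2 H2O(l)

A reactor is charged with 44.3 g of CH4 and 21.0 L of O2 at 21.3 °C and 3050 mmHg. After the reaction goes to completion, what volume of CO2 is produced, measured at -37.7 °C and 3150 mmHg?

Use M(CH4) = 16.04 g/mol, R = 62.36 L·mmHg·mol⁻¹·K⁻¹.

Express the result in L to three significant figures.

n(CH4) = 44.3 / 16.04 = 2.762 mol
n(O2) = PV/RT = (3050 × 21.0) / (62.36 × 294.45) = 3.488 mol
For 2.762 mol CH4, stoichiometry requires (2/1) × 2.762 = 5.524 mol O2; 3.488 mol is available, so O2 is limiting.
n(CO2) = (1/2) × 3.488 = 1.744 mol
V(CO2) = nRT/P = 1.744 × 62.36 × 235.45 / 3150 = 8.129 L

8.13 L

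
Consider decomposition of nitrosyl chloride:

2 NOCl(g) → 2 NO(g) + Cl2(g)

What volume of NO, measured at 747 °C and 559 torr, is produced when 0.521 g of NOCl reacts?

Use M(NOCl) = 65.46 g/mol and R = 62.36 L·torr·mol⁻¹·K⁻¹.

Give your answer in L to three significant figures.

n(NOCl) = 0.5210 / 65.46 = 0.007959 mol
n(NO) = (2/2) × 0.007959 = 0.007959 mol
V = nRT/P = 0.007959 × 62.36 × 1020.15 / 559 = 0.9058 L

0.906 L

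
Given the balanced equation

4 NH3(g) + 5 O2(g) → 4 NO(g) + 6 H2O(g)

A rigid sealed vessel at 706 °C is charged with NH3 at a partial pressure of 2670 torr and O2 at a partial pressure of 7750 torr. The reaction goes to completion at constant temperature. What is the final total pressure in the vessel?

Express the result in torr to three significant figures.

11100 torr

Because the vessel is rigid and T is held at 706 °C, work the stoichiometry in partial pressures (P_i = n_iRT/V).
P(O2) required for 2670 torr of NH3 = (5/4) × 2670 = 3338 torr; available 7750 torr, so NH3 is limiting.
P(O2) remaining = 7750 − (5/4) × 2670 = 4412 torr
P(gaseous products) = (4+6)/4 × 2670 = 6675 torr
P_total at 706 °C = 4412 + 6675 = 11090 torr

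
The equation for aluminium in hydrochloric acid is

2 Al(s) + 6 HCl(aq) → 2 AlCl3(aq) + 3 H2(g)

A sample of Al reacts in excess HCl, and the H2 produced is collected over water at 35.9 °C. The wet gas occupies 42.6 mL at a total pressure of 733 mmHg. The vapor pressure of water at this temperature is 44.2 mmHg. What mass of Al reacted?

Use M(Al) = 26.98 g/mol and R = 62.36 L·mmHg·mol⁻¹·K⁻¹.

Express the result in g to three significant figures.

P(H2) = 733 − 44.2 = 688.8 mmHg
n(H2) = PV/RT = (688.8 × 0.04260) / (62.36 × 309.05) = 0.001523 mol
n(Al) = (2/3) × 0.001523 = 0.001015 mol
m(Al) = 0.001015 × 26.98 = 0.02738 g

0.0274 g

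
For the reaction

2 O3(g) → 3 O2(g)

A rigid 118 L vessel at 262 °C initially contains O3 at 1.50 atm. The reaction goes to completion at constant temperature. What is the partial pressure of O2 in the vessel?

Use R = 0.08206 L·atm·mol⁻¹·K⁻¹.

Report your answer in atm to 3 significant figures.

2.25 atm

n(O3)₀ = PV/RT = (1.50 × 118) / (0.08206 × 535.15) = 4.031 mol
n(O2) = (3/2) × 4.031 = 6.046 mol
P(O2) = nRT/V = 6.046 × 0.08206 × 535.15 / 118 = 2.250 atm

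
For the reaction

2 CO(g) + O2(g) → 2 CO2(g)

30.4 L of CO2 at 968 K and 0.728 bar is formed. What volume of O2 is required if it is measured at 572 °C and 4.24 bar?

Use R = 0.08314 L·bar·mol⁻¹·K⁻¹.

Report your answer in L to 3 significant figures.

n(CO2) = PV/RT = (0.728 × 30.4) / (0.08314 × 968) = 0.2750 mol
n(O2) = (1/2) × 0.2750 = 0.1375 mol
V = nRT/P = 0.1375 × 0.08314 × 845.15 / 4.24 = 2.279 L

2.28 L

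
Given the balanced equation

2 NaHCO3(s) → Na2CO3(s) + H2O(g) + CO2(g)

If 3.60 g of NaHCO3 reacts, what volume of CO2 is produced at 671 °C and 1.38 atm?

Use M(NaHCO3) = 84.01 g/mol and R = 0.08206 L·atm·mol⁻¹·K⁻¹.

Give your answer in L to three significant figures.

n(NaHCO3) = 3.600 / 84.01 = 0.04285 mol
n(CO2) = (1/2) × 0.04285 = 0.02142 mol
V = nRT/P = 0.02142 × 0.08206 × 944.15 / 1.38 = 1.203 L

1.20 L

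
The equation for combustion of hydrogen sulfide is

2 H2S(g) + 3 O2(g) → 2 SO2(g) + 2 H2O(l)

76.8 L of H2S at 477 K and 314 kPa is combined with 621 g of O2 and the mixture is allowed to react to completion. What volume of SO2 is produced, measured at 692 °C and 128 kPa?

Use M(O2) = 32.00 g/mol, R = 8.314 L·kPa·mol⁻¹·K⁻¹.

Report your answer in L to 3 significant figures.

381 L

n(H2S) = PV/RT = (314 × 76.8) / (8.314 × 477) = 6.081 mol
n(O2) = 621 / 32.00 = 19.41 mol
For 6.081 mol H2S, stoichiometry requires (3/2) × 6.081 = 9.122 mol O2; 19.41 mol is available, so H2S is limiting.
n(SO2) = (2/2) × 6.081 = 6.081 mol
V(SO2) = nRT/P = 6.081 × 8.314 × 965.15 / 128 = 381.2 L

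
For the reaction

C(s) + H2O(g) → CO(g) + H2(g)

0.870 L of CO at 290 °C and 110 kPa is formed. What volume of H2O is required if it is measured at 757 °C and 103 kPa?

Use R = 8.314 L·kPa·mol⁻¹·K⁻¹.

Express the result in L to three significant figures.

n(CO) = PV/RT = (110 × 0.870) / (8.314 × 563.15) = 0.02044 mol
n(H2O) = (1/1) × 0.02044 = 0.02044 mol
V = nRT/P = 0.02044 × 8.314 × 1030.15 / 103 = 1.700 L

1.70 L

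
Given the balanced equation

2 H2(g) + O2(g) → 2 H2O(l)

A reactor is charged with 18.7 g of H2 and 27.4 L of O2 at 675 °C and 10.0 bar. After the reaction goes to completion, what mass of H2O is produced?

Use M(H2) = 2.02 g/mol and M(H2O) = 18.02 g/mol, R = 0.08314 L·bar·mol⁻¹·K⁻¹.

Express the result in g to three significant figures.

125 g

n(H2) = 18.7 / 2.02 = 9.257 mol
n(O2) = PV/RT = (10.0 × 27.4) / (0.08314 × 948.15) = 3.476 mol
For 9.257 mol H2, stoichiometry requires (1/2) × 9.257 = 4.628 mol O2; 3.476 mol is available, so O2 is limiting.
n(H2O) = (2/1) × 3.476 = 6.952 mol
m(H2O) = 6.952 × 18.02 = 125.3 g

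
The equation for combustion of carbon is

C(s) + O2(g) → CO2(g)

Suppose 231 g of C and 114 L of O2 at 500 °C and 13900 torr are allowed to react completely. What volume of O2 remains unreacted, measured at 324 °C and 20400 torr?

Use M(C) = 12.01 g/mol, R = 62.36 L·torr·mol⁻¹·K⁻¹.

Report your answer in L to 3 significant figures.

24.9 L

n(C) = 231 / 12.01 = 19.23 mol
n(O2) = PV/RT = (13900 × 114) / (62.36 × 773.15) = 32.87 mol
For 19.23 mol C, stoichiometry requires (1/1) × 19.23 = 19.23 mol O2; 32.87 mol is available, so C is limiting.
n(O2) consumed = (1/1) × 19.23 = 19.23 mol; remaining = 32.87 − 19.23 = 13.64 mol
V(O2) = nRT/P = 13.64 × 62.36 × 597.15 / 20400 = 24.90 L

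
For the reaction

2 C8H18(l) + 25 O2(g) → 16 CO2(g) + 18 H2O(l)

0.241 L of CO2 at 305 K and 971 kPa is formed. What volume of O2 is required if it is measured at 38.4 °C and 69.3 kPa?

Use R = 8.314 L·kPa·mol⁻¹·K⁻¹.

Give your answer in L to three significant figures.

n(CO2) = PV/RT = (971 × 0.241) / (8.314 × 305) = 0.09228 mol
n(O2) = (25/16) × 0.09228 = 0.1442 mol
V = nRT/P = 0.1442 × 8.314 × 311.55 / 69.3 = 5.390 L

5.39 L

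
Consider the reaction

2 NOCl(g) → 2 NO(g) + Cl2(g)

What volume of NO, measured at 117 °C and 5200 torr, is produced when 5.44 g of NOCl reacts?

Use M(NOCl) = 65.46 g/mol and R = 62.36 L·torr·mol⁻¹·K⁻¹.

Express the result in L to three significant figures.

0.389 L

n(NOCl) = 5.440 / 65.46 = 0.08310 mol
n(NO) = (2/2) × 0.08310 = 0.08310 mol
V = nRT/P = 0.08310 × 62.36 × 390.15 / 5200 = 0.3888 L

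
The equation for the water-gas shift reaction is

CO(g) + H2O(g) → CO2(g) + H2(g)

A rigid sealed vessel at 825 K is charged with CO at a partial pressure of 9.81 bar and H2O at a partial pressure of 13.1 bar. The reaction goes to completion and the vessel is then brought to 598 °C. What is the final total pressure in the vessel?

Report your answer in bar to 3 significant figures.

24.2 bar

At constant V, partial pressures at 825 K are proportional to moles, so apply stoichiometry directly to pressures.
P(H2O) required for 9.81 bar of CO = (1/1) × 9.81 = 9.810 bar; available 13.1 bar, so CO is limiting.
P(H2O) remaining = 13.1 − (1/1) × 9.81 = 3.290 bar
P(gaseous products) = (1+1)/1 × 9.81 = 19.62 bar
P_total at 825 K = 3.290 + 19.62 = 22.91 bar
Scaling to 598 °C: P = 22.91 × 871.15/825 = 24.19 bar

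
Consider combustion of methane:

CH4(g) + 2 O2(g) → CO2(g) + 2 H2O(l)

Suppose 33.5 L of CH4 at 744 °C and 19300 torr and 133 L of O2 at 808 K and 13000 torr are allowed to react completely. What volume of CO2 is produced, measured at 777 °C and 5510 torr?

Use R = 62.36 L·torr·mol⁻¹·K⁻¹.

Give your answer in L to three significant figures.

121 L

n(CH4) = PV/RT = (19300 × 33.5) / (62.36 × 1017.15) = 10.19 mol
n(O2) = PV/RT = (13000 × 133) / (62.36 × 808) = 34.31 mol
For 10.19 mol CH4, stoichiometry requires (2/1) × 10.19 = 20.38 mol O2; 34.31 mol is available, so CH4 is limiting.
n(CO2) = (1/1) × 10.19 = 10.19 mol
V(CO2) = nRT/P = 10.19 × 62.36 × 1050.15 / 5510 = 121.1 L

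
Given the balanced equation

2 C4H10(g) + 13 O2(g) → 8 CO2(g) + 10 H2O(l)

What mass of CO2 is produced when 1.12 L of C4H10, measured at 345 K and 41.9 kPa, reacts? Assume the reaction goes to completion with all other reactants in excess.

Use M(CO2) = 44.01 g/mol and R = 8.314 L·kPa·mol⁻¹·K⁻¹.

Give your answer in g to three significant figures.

2.88 g

n(C4H10) = PV/RT = (41.9 × 1.12) / (8.314 × 345) = 0.01636 mol
n(CO2) = (8/2) × 0.01636 = 0.06544 mol
m(CO2) = 0.06544 × 44.01 = 2.880 g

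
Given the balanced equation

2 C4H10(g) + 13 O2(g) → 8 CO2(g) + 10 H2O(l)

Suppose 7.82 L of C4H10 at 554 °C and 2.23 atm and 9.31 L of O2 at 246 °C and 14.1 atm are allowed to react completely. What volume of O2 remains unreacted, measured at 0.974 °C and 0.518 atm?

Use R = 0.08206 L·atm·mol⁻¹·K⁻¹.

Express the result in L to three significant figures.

61.3 L

n(C4H10) = PV/RT = (2.23 × 7.82) / (0.08206 × 827.15) = 0.2569 mol
n(O2) = PV/RT = (14.1 × 9.31) / (0.08206 × 519.15) = 3.081 mol
For 0.2569 mol C4H10, stoichiometry requires (13/2) × 0.2569 = 1.670 mol O2; 3.081 mol is available, so C4H10 is limiting.
n(O2) consumed = (13/2) × 0.2569 = 1.670 mol; remaining = 3.081 − 1.670 = 1.411 mol
V(O2) = nRT/P = 1.411 × 0.08206 × 274.124 / 0.518 = 61.27 L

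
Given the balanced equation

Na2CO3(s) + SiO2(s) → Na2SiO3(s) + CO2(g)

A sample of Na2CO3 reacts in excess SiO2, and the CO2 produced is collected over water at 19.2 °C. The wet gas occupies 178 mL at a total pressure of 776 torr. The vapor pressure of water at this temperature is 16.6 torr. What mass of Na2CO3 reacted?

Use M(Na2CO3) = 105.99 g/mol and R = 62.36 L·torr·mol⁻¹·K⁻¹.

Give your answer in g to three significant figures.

P(CO2) = 776 − 16.6 = 759.4 torr
n(CO2) = PV/RT = (759.4 × 0.1780) / (62.36 × 292.35) = 0.007414 mol
n(Na2CO3) = (1/1) × 0.007414 = 0.007414 mol
m(Na2CO3) = 0.007414 × 105.99 = 0.7858 g

0.786 g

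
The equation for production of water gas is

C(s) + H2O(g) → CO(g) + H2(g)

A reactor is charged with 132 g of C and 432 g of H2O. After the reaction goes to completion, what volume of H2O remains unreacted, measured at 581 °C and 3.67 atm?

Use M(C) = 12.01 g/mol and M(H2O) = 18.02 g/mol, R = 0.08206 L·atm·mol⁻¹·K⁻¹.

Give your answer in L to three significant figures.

n(C) = 132 / 12.01 = 10.99 mol
n(H2O) = 432 / 18.02 = 23.97 mol
For 10.99 mol C, stoichiometry requires (1/1) × 10.99 = 10.99 mol H2O; 23.97 mol is available, so C is limiting.
n(H2O) consumed = (1/1) × 10.99 = 10.99 mol; remaining = 23.97 − 10.99 = 12.98 mol
V(H2O) = nRT/P = 12.98 × 0.08206 × 854.15 / 3.67 = 247.9 L

248 L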